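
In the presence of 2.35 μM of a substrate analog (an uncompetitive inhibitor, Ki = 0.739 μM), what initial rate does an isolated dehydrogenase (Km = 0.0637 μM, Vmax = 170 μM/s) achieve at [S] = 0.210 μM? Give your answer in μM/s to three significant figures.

37.9 μM/s

With α = 1 + [I]/Ki = 1 + 2.35/0.739 = 4.180, the uncompetitive rate law is v = (Vmax/α)·[S] / (Km/α + [S]).
v = (170/4.180)×0.210 / (0.0637/4.180 + 0.210) = 8.541/0.2252 = 37.9 μM/s.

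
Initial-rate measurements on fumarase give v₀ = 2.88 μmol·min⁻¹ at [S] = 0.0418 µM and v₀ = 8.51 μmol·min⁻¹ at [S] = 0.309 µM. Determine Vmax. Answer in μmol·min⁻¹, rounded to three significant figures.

12.3 μmol·min⁻¹

In reciprocal form, 1/v = (Km/Vmax)·(1/[S]) + 1/Vmax. The two points give (1/[S], 1/v) = (23.92, 0.3472) and (3.236, 0.1175).
Slope = (0.3472 − 0.1175)/(23.92 − 3.236) = 0.01110; intercept = 0.3472 − 0.01110×23.92 = 0.08157.
Vmax = 1/intercept = 12.3 μmol·min⁻¹; Km = slope × Vmax = 0.01110 × 12.3 = 0.136 µM.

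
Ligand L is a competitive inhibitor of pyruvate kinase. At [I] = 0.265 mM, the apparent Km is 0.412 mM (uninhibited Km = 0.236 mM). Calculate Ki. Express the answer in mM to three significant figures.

0.355 mM

Competitive: Km,app = α·Km with α = 1 + [I]/Ki.
α = Km,app/Km = 0.412/0.236 = 1.746.
Ki = [I]/(α − 1) = 0.265/0.7458 = 0.355 mM.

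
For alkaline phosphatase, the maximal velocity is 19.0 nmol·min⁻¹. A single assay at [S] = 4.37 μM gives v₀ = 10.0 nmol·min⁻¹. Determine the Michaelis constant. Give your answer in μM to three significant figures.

v/Vmax = 10.0/19.0 = 0.5263 = [S]/(Km+[S]).
So Km + [S] = [S]/0.5263 = 8.303 μM, giving Km = 8.303 − 4.37 = 3.93 μM.

3.93 μM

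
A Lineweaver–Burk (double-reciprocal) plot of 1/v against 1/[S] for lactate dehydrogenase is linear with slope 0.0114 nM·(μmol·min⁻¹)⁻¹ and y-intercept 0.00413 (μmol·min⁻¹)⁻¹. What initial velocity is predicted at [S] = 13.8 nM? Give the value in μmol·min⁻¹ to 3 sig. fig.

The y-intercept is 1/Vmax, so Vmax = 1/0.00413 = 242 μmol·min⁻¹.
The slope is Km/Vmax, so Km = 0.0114 × 242 = 2.76 nM.
Then v = 242 × 13.8/(2.76 + 13.8) = 202 μmol·min⁻¹.

202 μmol·min⁻¹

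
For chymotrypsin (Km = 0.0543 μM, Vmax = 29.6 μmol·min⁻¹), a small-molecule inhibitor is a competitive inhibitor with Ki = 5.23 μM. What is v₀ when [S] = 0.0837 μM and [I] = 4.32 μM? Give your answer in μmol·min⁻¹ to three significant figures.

α = 1 + [I]/Ki = 1 + 4.32/5.23 = 1.826.
For a competitive inhibitor, Vmax is unchanged and the apparent Km becomes α·Km: Km,app = 0.0992 μM, Vmax,app = 29.6 μmol·min⁻¹.
v = Vmax,app·[S]/(Km,app + [S]) = 29.6 × 0.0837/(0.0992 + 0.0837) = 13.5 μmol·min⁻¹.

13.5 μmol·min⁻¹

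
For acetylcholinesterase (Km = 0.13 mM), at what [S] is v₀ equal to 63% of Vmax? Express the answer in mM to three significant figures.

0.221 mM

v/Vmax = [S]/(Km+[S]) = 0.63, so [S] = Km·0.63/(1 − 0.63) = 0.13 × 1.703.
[S] = 0.221 mM.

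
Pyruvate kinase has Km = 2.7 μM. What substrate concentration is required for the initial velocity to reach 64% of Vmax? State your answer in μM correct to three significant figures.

4.80 μM

v/Vmax = [S]/(Km+[S]) = 0.64, so [S] = Km·0.64/(1 − 0.64) = 2.7 × 1.778.
[S] = 4.80 μM.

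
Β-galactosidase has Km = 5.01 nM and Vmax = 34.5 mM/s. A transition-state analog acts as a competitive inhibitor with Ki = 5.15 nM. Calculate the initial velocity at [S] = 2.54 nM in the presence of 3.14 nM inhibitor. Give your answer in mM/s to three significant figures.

8.26 mM/s

α = 1 + [I]/Ki = 1 + 3.14/5.15 = 1.610.
For a competitive inhibitor, Vmax is unchanged and the apparent Km becomes α·Km: Km,app = 8.06 nM, Vmax,app = 34.5 mM/s.
v = Vmax,app·[S]/(Km,app + [S]) = 34.5 × 2.54/(8.06 + 2.54) = 8.26 mM/s.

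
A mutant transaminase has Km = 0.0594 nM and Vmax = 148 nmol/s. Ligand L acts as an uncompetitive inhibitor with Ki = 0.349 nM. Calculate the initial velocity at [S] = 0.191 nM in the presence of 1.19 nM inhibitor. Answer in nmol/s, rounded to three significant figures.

α = 1 + [I]/Ki = 1 + 1.19/0.349 = 4.410.
For an uncompetitive inhibitor, both parameters are divided by α, giving Vmax/α and Km/α: Km,app = 0.0135 nM, Vmax,app = 33.6 nmol/s.
v = Vmax,app·[S]/(Km,app + [S]) = 33.6 × 0.191/(0.0135 + 0.191) = 31.4 nmol/s.

31.4 nmol/s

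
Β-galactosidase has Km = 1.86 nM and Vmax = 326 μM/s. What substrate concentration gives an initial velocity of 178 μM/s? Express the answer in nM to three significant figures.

2.24 nM

The required fractional saturation is v/Vmax = 178/326 = 0.5460.
Then [S]/(Km+[S]) = 0.5460 ⇒ [S] = 1.86 × 0.5460/(1 − 0.5460) = 2.24 nM.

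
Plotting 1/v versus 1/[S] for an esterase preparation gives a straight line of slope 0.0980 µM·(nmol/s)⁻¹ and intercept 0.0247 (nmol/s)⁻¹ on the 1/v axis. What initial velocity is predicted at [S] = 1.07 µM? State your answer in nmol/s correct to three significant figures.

8.60 nmol/s

The y-intercept is 1/Vmax, so Vmax = 1/0.0247 = 40.5 nmol/s.
The slope is Km/Vmax, so Km = 0.0980 × 40.5 = 3.97 µM.
Then v = 40.5 × 1.07/(3.97 + 1.07) = 8.60 nmol/s.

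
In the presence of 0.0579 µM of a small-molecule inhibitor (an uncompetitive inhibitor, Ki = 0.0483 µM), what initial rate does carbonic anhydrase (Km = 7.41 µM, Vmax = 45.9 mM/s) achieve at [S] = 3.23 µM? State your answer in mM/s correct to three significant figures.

10.2 mM/s

α = 1 + [I]/Ki = 1 + 0.0579/0.0483 = 2.199.
For an uncompetitive inhibitor, both parameters are divided by α, giving Vmax/α and Km/α: Km,app = 3.37 µM, Vmax,app = 20.9 mM/s.
v = Vmax,app·[S]/(Km,app + [S]) = 20.9 × 3.23/(3.37 + 3.23) = 10.2 mM/s.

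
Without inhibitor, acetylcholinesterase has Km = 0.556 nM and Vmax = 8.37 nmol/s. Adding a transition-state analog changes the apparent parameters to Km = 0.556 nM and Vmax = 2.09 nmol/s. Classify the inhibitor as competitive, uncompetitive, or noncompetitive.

Vmax decreases (8.37 → 2.09 nmol/s) while Km is unchanged — pure noncompetitive inhibition.

noncompetitive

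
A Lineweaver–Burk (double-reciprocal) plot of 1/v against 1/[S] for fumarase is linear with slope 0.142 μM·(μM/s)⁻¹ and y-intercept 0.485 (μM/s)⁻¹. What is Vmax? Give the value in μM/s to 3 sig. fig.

The y-intercept of a Lineweaver–Burk plot equals 1/Vmax, so Vmax = 1/0.485 = 2.06 μM/s.

2.06 μM/s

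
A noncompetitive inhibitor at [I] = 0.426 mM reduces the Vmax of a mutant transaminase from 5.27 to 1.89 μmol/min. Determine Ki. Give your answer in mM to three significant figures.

0.238 mM

Noncompetitive: Vmax,app = Vmax/α with α = 1 + [I]/Ki.
α = Vmax/Vmax,app = 5.27/1.89 = 2.788.
Ki = [I]/(α − 1) = 0.426/1.788 = 0.238 mM.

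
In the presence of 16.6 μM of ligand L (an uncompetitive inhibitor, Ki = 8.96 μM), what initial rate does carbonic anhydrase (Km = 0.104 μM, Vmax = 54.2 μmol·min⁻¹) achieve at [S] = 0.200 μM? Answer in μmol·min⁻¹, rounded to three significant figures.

16.1 μmol·min⁻¹

With α = 1 + [I]/Ki = 1 + 16.6/8.96 = 2.853, the uncompetitive rate law is v = (Vmax/α)·[S] / (Km/α + [S]).
v = (54.2/2.853)×0.200 / (0.104/2.853 + 0.200) = 3.800/0.2365 = 16.1 μmol·min⁻¹.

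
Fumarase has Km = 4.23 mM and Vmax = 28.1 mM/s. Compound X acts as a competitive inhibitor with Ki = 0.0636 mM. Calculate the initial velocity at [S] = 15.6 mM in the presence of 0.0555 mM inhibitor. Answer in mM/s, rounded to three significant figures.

α = 1 + [I]/Ki = 1 + 0.0555/0.0636 = 1.873.
For a competitive inhibitor, Vmax is unchanged and the apparent Km becomes α·Km: Km,app = 7.92 mM, Vmax,app = 28.1 mM/s.
v = Vmax,app·[S]/(Km,app + [S]) = 28.1 × 15.6/(7.92 + 15.6) = 18.6 mM/s.

18.6 mM/s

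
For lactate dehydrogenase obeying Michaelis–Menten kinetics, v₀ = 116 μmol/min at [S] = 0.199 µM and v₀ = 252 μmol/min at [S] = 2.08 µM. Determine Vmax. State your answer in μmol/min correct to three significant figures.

288 μmol/min

From v = Vmax[S]/(Km+[S]), each point gives Vmax = v(Km+[S])/[S].
Equating: 116(Km+0.199)/0.199 = 252(Km+2.08)/2.08.
582.9·Km + 116 = 121.2·Km + 252, so (582.9 − 121.2)·Km = 252 − 116.
Km = 136.0/461.8 = 0.295 µM; then Vmax = 116(0.295+0.199)/0.199 = 288 μmol/min.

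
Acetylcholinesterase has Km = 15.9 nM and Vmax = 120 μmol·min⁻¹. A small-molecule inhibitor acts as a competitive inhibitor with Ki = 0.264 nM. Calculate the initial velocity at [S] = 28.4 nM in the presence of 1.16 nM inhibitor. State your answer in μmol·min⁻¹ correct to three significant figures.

29.9 μmol·min⁻¹

With α = 1 + [I]/Ki = 1 + 1.16/0.264 = 5.394, the competitive rate law is v = Vmax[S] / (αKm + [S]).
v = 120×28.4 / (5.394×15.9 + 28.4) = 3408/114.2 = 29.9 μmol·min⁻¹.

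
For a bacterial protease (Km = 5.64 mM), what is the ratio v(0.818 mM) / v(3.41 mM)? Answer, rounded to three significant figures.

0.336

Since Vmax cancels, v₂/v₁ = [S]₂(Km+[S]₁) / [S]₁(Km+[S]₂).
= 0.818×(5.64+3.41) / (3.41×(5.64+0.818)) = 7.403/22.02 = 0.336.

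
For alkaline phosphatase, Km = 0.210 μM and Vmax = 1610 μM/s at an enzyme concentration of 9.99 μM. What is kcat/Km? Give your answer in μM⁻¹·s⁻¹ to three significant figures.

kcat = Vmax/[E]total = 1610/9.99 = 161 s⁻¹.
kcat/Km = 161/0.210 = 767 μM⁻¹·s⁻¹.

767 μM⁻¹·s⁻¹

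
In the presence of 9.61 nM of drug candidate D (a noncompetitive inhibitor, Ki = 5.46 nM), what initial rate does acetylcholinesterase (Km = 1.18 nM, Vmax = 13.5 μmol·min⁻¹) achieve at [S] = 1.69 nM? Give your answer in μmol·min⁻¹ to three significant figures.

2.88 μmol·min⁻¹

With α = 1 + [I]/Ki = 1 + 9.61/5.46 = 2.760, the noncompetitive rate law is v = (Vmax/α)·[S] / (Km + [S]).
v = (13.5/2.760)×1.69 / (1.18 + 1.69) = 8.266/2.870 = 2.88 μmol·min⁻¹.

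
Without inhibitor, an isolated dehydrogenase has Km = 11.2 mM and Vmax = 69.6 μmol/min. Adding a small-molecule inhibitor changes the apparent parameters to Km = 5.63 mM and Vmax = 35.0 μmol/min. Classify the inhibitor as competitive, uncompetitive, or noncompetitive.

Both Km and Vmax decrease by the same factor (~1.99-fold) — characteristic of uncompetitive inhibition.

uncompetitive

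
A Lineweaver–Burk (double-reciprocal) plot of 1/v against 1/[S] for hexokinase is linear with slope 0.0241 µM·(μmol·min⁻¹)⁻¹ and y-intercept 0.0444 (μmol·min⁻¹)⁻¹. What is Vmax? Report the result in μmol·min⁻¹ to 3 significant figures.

22.5 μmol·min⁻¹

The y-intercept of a Lineweaver–Burk plot equals 1/Vmax, so Vmax = 1/0.0444 = 22.5 μmol·min⁻¹.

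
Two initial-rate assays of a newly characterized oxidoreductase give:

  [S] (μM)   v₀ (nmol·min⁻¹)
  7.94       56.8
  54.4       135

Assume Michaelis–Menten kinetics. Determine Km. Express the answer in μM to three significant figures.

In reciprocal form, 1/v = (Km/Vmax)·(1/[S]) + 1/Vmax. The two points give (1/[S], 1/v) = (0.1259, 0.01761) and (0.01838, 0.007407).
Slope = (0.01761 − 0.007407)/(0.1259 − 0.01838) = 0.09481; intercept = 0.01761 − 0.09481×0.1259 = 0.005665.
Vmax = 1/intercept = 177 nmol·min⁻¹; Km = slope × Vmax = 0.09481 × 177 = 16.7 μM.

16.7 μM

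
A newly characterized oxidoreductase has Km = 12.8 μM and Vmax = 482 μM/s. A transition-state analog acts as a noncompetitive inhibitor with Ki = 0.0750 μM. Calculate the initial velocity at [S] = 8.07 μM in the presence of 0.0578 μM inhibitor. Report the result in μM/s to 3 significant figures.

105 μM/s

With α = 1 + [I]/Ki = 1 + 0.0578/0.0750 = 1.771, the noncompetitive rate law is v = (Vmax/α)·[S] / (Km + [S]).
v = (482/1.771)×8.07 / (12.8 + 8.07) = 2197/20.87 = 105 μM/s.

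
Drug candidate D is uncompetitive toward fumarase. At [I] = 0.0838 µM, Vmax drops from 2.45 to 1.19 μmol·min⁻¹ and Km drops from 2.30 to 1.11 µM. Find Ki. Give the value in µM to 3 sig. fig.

Uncompetitive: Vmax,app = Vmax/α (and Km,app = Km/α) with α = 1 + [I]/Ki.
α = Vmax/Vmax,app = 2.45/1.19 = 2.059.
Ki = [I]/(α − 1) = 0.0838/1.059 = 0.0791 µM.

0.0791 µM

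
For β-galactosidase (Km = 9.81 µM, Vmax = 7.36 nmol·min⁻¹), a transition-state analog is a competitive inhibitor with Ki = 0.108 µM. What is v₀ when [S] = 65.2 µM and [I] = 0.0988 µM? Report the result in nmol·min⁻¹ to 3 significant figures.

α = 1 + [I]/Ki = 1 + 0.0988/0.108 = 1.915.
For a competitive inhibitor, Vmax is unchanged and the apparent Km becomes α·Km: Km,app = 18.8 µM, Vmax,app = 7.36 nmol·min⁻¹.
v = Vmax,app·[S]/(Km,app + [S]) = 7.36 × 65.2/(18.8 + 65.2) = 5.71 nmol·min⁻¹.

5.71 nmol·min⁻¹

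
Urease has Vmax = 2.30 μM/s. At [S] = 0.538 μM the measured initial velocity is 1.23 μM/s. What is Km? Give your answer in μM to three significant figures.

0.468 μM

v/Vmax = 1.23/2.30 = 0.5348 = [S]/(Km+[S]).
So Km + [S] = [S]/0.5348 = 1.006 μM, giving Km = 1.006 − 0.538 = 0.468 μM.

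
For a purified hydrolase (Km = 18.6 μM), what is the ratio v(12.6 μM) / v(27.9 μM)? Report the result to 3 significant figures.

Since Vmax cancels, v₂/v₁ = [S]₂(Km+[S]₁) / [S]₁(Km+[S]₂).
= 12.6×(18.6+27.9) / (27.9×(18.6+12.6)) = 585.9/870.5 = 0.673.

0.673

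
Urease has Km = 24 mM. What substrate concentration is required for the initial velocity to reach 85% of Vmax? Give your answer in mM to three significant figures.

v/Vmax = [S]/(Km+[S]) = 0.85, so [S] = Km·0.85/(1 − 0.85) = 24 × 5.667.
[S] = 136 mM.

136 mM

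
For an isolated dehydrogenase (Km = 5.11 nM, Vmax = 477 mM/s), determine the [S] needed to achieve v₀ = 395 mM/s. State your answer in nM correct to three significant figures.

The required fractional saturation is v/Vmax = 395/477 = 0.8281.
Then [S]/(Km+[S]) = 0.8281 ⇒ [S] = 5.11 × 0.8281/(1 − 0.8281) = 24.6 nM.

24.6 nM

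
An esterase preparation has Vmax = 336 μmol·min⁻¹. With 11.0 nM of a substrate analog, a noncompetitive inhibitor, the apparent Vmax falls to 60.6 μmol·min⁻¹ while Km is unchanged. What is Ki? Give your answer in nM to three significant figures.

2.42 nM

Noncompetitive: Vmax,app = Vmax/α with α = 1 + [I]/Ki.
α = Vmax/Vmax,app = 336/60.6 = 5.545.
Ki = [I]/(α − 1) = 11.0/4.545 = 2.42 nM.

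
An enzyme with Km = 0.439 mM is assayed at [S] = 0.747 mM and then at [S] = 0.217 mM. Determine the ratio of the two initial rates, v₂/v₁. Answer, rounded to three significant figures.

Since Vmax cancels, v₂/v₁ = [S]₂(Km+[S]₁) / [S]₁(Km+[S]₂).
= 0.217×(0.439+0.747) / (0.747×(0.439+0.217)) = 0.2574/0.4900 = 0.525.

0.525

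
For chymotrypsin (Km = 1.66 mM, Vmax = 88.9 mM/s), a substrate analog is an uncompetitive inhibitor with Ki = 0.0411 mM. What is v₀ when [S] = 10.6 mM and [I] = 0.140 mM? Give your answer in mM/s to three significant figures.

With α = 1 + [I]/Ki = 1 + 0.140/0.0411 = 4.406, the uncompetitive rate law is v = (Vmax/α)·[S] / (Km/α + [S]).
v = (88.9/4.406)×10.6 / (1.66/4.406 + 10.6) = 213.9/10.98 = 19.5 mM/s.

19.5 mM/s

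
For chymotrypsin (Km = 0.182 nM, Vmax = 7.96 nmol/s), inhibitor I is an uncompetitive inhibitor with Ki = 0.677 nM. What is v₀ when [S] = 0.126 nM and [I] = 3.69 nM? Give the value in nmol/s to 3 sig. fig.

1.01 nmol/s

With α = 1 + [I]/Ki = 1 + 3.69/0.677 = 6.451, the uncompetitive rate law is v = (Vmax/α)·[S] / (Km/α + [S]).
v = (7.96/6.451)×0.126 / (0.182/6.451 + 0.126) = 0.1555/0.1542 = 1.01 nmol/s.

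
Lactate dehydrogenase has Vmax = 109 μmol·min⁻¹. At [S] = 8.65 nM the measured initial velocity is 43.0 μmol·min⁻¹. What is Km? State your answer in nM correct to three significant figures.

v/Vmax = 43.0/109 = 0.3945 = [S]/(Km+[S]).
So Km + [S] = [S]/0.3945 = 21.93 nM, giving Km = 21.93 − 8.65 = 13.3 nM.

13.3 nM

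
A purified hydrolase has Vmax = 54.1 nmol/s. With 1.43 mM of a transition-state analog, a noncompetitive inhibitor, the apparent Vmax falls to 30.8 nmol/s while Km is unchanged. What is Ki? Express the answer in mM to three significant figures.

1.89 mM

Noncompetitive: Vmax,app = Vmax/α with α = 1 + [I]/Ki.
α = Vmax/Vmax,app = 54.1/30.8 = 1.756.
Ki = [I]/(α − 1) = 1.43/0.7565 = 1.89 mM.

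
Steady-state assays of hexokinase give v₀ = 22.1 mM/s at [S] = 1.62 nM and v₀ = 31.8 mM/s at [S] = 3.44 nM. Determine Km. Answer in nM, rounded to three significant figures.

From v = Vmax[S]/(Km+[S]), each point gives Vmax = v(Km+[S])/[S].
Equating: 22.1(Km+1.62)/1.62 = 31.8(Km+3.44)/3.44.
13.64·Km + 22.1 = 9.244·Km + 31.8, so (13.64 − 9.244)·Km = 31.8 − 22.1.
Km = 9.700/4.398 = 2.21 nM; then Vmax = 22.1(2.21+1.62)/1.62 = 52.2 mM/s.

2.21 nM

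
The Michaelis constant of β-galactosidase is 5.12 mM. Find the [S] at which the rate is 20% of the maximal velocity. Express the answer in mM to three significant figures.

1.28 mM

v/Vmax = [S]/(Km+[S]) = 0.2, so [S] = Km·0.2/(1 − 0.2) = 5.12 × 0.2500.
[S] = 1.28 mM.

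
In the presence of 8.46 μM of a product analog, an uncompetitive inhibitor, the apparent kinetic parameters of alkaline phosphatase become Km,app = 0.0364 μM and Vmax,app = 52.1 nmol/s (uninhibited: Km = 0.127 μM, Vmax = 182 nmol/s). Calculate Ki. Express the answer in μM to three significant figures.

Uncompetitive: Vmax,app = Vmax/α (and Km,app = Km/α) with α = 1 + [I]/Ki.
α = Vmax/Vmax,app = 182/52.1 = 3.493.
Since α = 1 + [I]/Ki, [I]/Ki = 3.493 − 1 = 2.493 and Ki = 8.46/2.493 = 3.39 μM.

3.39 μM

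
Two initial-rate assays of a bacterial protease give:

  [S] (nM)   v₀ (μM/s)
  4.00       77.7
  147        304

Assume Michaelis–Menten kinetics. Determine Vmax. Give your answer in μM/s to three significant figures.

331 μM/s

In reciprocal form, 1/v = (Km/Vmax)·(1/[S]) + 1/Vmax. The two points give (1/[S], 1/v) = (0.2500, 0.01287) and (0.006803, 0.003289).
Slope = (0.01287 − 0.003289)/(0.2500 − 0.006803) = 0.03939; intercept = 0.01287 − 0.03939×0.2500 = 0.003021.
Vmax = 1/intercept = 331 μM/s; Km = slope × Vmax = 0.03939 × 331 = 13.0 nM.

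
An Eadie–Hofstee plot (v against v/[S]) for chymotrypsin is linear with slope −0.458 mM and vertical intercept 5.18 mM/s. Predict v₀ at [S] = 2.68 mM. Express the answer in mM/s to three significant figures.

In the Eadie–Hofstee form v = Vmax − Km·(v/[S]), the slope is −Km and the intercept is Vmax, so Km = 0.458 mM and Vmax = 5.18 mM/s.
v = 5.18 × 2.68/(0.458 + 2.68) = 4.42 mM/s.

4.42 mM/s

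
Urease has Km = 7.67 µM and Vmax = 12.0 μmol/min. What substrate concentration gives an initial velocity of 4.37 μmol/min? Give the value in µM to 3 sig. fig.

The required fractional saturation is v/Vmax = 4.37/12.0 = 0.3642.
Then [S]/(Km+[S]) = 0.3642 ⇒ [S] = 7.67 × 0.3642/(1 − 0.3642) = 4.39 µM.

4.39 µM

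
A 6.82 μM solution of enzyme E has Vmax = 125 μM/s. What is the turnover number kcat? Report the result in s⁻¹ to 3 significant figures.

kcat = Vmax/[E]total = 125 μM/s / 6.82 μM = 18.3 s⁻¹.

18.3 s⁻¹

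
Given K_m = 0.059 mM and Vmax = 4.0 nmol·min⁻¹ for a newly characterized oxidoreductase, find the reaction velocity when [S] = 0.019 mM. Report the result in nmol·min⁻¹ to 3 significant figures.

0.974 nmol·min⁻¹

v = Vmax·[S]/(Km + [S]) = 4.0 × 0.019 / (0.059 + 0.019)
  = 0.07600 / 0.07800 = 0.974 nmol·min⁻¹.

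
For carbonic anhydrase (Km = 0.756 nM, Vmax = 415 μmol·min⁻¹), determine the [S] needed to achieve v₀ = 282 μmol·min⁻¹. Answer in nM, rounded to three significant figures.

Rearranging v = Vmax[S]/(Km+[S]) gives [S] = Km·v/(Vmax − v).
[S] = 0.756 × 282 / (415 − 282) = 213.2/133.0 = 1.60 nM.

1.60 nM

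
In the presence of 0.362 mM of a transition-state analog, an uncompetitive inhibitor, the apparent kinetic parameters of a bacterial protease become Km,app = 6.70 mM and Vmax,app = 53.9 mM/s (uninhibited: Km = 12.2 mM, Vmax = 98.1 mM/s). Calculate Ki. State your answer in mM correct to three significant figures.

Uncompetitive: Vmax,app = Vmax/α (and Km,app = Km/α) with α = 1 + [I]/Ki.
α = Vmax/Vmax,app = 98.1/53.9 = 1.820.
Since α = 1 + [I]/Ki, [I]/Ki = 1.820 − 1 = 0.8200 and Ki = 0.362/0.8200 = 0.441 mM.

0.441 mM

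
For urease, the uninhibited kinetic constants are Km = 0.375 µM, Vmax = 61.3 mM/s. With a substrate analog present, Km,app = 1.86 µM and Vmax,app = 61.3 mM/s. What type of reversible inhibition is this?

competitive

Km increases (0.375 → 1.86 µM) while Vmax is unchanged — the hallmark of competitive inhibition.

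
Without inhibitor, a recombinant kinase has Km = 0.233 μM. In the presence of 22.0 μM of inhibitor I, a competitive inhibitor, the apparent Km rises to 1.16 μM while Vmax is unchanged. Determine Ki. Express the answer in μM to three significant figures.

5.53 μM

Competitive: Km,app = α·Km with α = 1 + [I]/Ki.
α = Km,app/Km = 1.16/0.233 = 4.979.
Ki = [I]/(α − 1) = 22.0/3.979 = 5.53 μM.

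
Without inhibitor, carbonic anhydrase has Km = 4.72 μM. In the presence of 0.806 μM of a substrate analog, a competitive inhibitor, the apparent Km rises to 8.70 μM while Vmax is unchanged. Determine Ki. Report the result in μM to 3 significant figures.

Competitive: Km,app = α·Km with α = 1 + [I]/Ki.
α = Km,app/Km = 8.70/4.72 = 1.843.
Since α = 1 + [I]/Ki, [I]/Ki = 1.843 − 1 = 0.8432 and Ki = 0.806/0.8432 = 0.956 μM.

0.956 μM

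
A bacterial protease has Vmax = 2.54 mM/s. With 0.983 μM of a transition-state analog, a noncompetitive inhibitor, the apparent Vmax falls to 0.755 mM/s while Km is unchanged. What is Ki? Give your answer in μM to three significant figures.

Noncompetitive: Vmax,app = Vmax/α with α = 1 + [I]/Ki.
α = Vmax/Vmax,app = 2.54/0.755 = 3.364.
Ki = [I]/(α − 1) = 0.983/2.364 = 0.416 μM.

0.416 μM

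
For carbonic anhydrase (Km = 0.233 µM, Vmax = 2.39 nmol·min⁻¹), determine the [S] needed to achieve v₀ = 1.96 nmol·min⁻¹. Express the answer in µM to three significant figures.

Rearranging v = Vmax[S]/(Km+[S]) gives [S] = Km·v/(Vmax − v).
[S] = 0.233 × 1.96 / (2.39 − 1.96) = 0.4567/0.4300 = 1.06 µM.

1.06 µM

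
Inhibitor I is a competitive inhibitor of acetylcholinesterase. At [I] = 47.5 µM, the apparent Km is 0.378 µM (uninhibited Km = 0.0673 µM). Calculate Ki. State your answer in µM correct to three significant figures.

Competitive: Km,app = α·Km with α = 1 + [I]/Ki.
α = Km,app/Km = 0.378/0.0673 = 5.617.
Ki = [I]/(α − 1) = 47.5/4.617 = 10.3 µM.

10.3 µM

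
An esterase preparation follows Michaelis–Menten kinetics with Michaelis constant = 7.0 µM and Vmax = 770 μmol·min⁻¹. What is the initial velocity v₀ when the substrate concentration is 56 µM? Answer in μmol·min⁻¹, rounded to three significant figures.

v = Vmax·[S]/(Km + [S]) = 770 × 56 / (7.0 + 56)
  = 43120 / 63.00 = 684 μmol·min⁻¹.

684 μmol·min⁻¹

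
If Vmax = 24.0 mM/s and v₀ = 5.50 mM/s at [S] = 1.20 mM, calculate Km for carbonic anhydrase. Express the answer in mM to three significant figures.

From v = Vmax[S]/(Km+[S]), Km = [S](Vmax − v)/v.
Km = 1.20 × (24.0 − 5.50) / 5.50 = 22.20/5.50 = 4.04 mM.

4.04 mM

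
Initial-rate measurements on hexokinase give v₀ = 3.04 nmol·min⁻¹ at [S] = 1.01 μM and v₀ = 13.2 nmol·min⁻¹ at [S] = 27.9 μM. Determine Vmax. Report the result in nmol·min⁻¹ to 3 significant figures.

15.1 nmol·min⁻¹

From v = Vmax[S]/(Km+[S]), each point gives Vmax = v(Km+[S])/[S].
Equating: 3.04(Km+1.01)/1.01 = 13.2(Km+27.9)/27.9.
3.010·Km + 3.04 = 0.4731·Km + 13.2, so (3.010 − 0.4731)·Km = 13.2 − 3.04.
Km = 10.16/2.537 = 4.01 μM; then Vmax = 3.04(4.01+1.01)/1.01 = 15.1 nmol·min⁻¹.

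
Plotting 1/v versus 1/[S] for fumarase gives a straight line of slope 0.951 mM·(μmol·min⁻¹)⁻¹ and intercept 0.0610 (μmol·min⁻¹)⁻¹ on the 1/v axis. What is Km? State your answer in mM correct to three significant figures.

15.6 mM

y-intercept = 1/Vmax ⇒ Vmax = 16.4 μmol·min⁻¹; slope = Km/Vmax ⇒ Km = slope × Vmax.
Km = 0.951 × 16.4 = 15.6 mM.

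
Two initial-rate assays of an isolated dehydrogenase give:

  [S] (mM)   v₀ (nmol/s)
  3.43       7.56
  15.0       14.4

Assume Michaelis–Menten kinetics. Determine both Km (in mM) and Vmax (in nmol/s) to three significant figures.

Km = 5.50 mM; Vmax = 19.7 nmol/s

In reciprocal form, 1/v = (Km/Vmax)·(1/[S]) + 1/Vmax. The two points give (1/[S], 1/v) = (0.2915, 0.1323) and (0.06667, 0.06944).
Slope = (0.1323 − 0.06944)/(0.2915 − 0.06667) = 0.2794; intercept = 0.1323 − 0.2794×0.2915 = 0.05082.
Vmax = 1/intercept = 19.7 nmol/s; Km = slope × Vmax = 0.2794 × 19.7 = 5.50 mM.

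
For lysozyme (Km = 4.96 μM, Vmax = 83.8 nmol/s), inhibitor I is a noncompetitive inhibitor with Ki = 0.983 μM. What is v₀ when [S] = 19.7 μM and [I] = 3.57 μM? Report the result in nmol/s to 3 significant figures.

With α = 1 + [I]/Ki = 1 + 3.57/0.983 = 4.632, the noncompetitive rate law is v = (Vmax/α)·[S] / (Km + [S]).
v = (83.8/4.632)×19.7 / (4.96 + 19.7) = 356.4/24.66 = 14.5 nmol/s.

14.5 nmol/s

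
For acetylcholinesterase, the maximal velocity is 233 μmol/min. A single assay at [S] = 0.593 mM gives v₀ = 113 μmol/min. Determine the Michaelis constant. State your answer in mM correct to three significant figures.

0.630 mM

From v = Vmax[S]/(Km+[S]), Km = [S](Vmax − v)/v.
Km = 0.593 × (233 − 113) / 113 = 71.16/113 = 0.630 mM.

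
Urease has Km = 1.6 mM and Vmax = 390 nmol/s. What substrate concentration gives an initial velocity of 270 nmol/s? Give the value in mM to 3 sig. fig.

3.60 mM

Rearranging v = Vmax[S]/(Km+[S]) gives [S] = Km·v/(Vmax − v).
[S] = 1.6 × 270 / (390 − 270) = 432.0/120.0 = 3.60 mM.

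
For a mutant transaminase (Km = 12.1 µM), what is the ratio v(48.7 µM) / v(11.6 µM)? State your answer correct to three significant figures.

Since Vmax cancels, v₂/v₁ = [S]₂(Km+[S]₁) / [S]₁(Km+[S]₂).
= 48.7×(12.1+11.6) / (11.6×(12.1+48.7)) = 1154/705.3 = 1.64.

1.64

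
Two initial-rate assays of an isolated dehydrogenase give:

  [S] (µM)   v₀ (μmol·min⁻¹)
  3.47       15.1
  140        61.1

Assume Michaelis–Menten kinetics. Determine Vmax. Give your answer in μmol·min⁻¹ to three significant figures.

In reciprocal form, 1/v = (Km/Vmax)·(1/[S]) + 1/Vmax. The two points give (1/[S], 1/v) = (0.2882, 0.06623) and (0.007143, 0.01637).
Slope = (0.06623 − 0.01637)/(0.2882 − 0.007143) = 0.1774; intercept = 0.06623 − 0.1774×0.2882 = 0.01510.
Vmax = 1/intercept = 66.2 μmol·min⁻¹; Km = slope × Vmax = 0.1774 × 66.2 = 11.7 µM.

66.2 μmol·min⁻¹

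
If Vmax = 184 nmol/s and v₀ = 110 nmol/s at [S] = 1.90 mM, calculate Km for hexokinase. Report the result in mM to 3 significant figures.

v/Vmax = 110/184 = 0.5978 = [S]/(Km+[S]).
So Km + [S] = [S]/0.5978 = 3.178 mM, giving Km = 3.178 − 1.90 = 1.28 mM.

1.28 mM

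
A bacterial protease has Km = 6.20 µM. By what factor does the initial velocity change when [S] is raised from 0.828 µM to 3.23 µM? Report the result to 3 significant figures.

2.91

The fractional saturations are [S]/(Km+[S]) = 0.828/7.028 = 0.1178 and 3.23/9.430 = 0.3425.
v₂/v₁ is just their ratio: 0.3425/0.1178 = 2.91.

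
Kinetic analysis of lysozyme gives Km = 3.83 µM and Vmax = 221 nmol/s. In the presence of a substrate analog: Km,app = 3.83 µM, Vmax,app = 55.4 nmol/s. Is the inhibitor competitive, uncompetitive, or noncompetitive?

Vmax decreases (221 → 55.4 nmol/s) while Km is unchanged — pure noncompetitive inhibition.

noncompetitive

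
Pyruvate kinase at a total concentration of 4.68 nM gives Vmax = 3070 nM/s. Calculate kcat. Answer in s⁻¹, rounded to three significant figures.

kcat = Vmax/[E]total = 3070 nM/s / 4.68 nM = 656 s⁻¹.

656 s⁻¹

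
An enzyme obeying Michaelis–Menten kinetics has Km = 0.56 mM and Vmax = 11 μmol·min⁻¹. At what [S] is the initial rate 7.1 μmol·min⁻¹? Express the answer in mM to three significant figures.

1.02 mM

Rearranging v = Vmax[S]/(Km+[S]) gives [S] = Km·v/(Vmax − v).
[S] = 0.56 × 7.1 / (11 − 7.1) = 3.976/3.900 = 1.02 mM.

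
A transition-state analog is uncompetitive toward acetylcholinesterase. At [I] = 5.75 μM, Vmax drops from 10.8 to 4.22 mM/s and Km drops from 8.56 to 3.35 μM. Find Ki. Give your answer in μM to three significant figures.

Uncompetitive: Vmax,app = Vmax/α (and Km,app = Km/α) with α = 1 + [I]/Ki.
α = Vmax/Vmax,app = 10.8/4.22 = 2.559.
Ki = [I]/(α − 1) = 5.75/1.559 = 3.69 μM.

3.69 μM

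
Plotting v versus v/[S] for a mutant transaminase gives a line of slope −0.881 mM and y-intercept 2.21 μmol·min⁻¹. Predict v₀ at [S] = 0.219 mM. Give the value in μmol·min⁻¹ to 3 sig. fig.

In the Eadie–Hofstee form v = Vmax − Km·(v/[S]), the slope is −Km and the intercept is Vmax, so Km = 0.881 mM and Vmax = 2.21 μmol·min⁻¹.
v = 2.21 × 0.219/(0.881 + 0.219) = 0.440 μmol·min⁻¹.

0.440 μmol·min⁻¹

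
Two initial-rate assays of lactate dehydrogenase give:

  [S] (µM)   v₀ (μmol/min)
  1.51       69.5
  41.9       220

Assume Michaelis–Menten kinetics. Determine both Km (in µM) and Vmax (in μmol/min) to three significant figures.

Km = 3.69 µM; Vmax = 239 μmol/min

In reciprocal form, 1/v = (Km/Vmax)·(1/[S]) + 1/Vmax. The two points give (1/[S], 1/v) = (0.6623, 0.01439) and (0.02387, 0.004545).
Slope = (0.01439 − 0.004545)/(0.6623 − 0.02387) = 0.01542; intercept = 0.01439 − 0.01542×0.6623 = 0.004177.
Vmax = 1/intercept = 239 μmol/min; Km = slope × Vmax = 0.01542 × 239 = 3.69 µM.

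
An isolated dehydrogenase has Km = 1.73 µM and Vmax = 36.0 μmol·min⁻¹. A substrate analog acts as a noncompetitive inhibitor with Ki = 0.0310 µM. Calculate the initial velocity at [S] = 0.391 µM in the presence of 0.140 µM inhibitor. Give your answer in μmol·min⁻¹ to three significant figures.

With α = 1 + [I]/Ki = 1 + 0.140/0.0310 = 5.516, the noncompetitive rate law is v = (Vmax/α)·[S] / (Km + [S]).
v = (36.0/5.516)×0.391 / (1.73 + 0.391) = 2.552/2.121 = 1.20 μmol·min⁻¹.

1.20 μmol·min⁻¹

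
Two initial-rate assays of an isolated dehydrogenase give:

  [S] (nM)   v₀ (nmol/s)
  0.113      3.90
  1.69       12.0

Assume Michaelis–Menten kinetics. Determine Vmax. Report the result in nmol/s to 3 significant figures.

14.1 nmol/s

In reciprocal form, 1/v = (Km/Vmax)·(1/[S]) + 1/Vmax. The two points give (1/[S], 1/v) = (8.850, 0.2564) and (0.5917, 0.08333).
Slope = (0.2564 − 0.08333)/(8.850 − 0.5917) = 0.02096; intercept = 0.2564 − 0.02096×8.850 = 0.07093.
Vmax = 1/intercept = 14.1 nmol/s; Km = slope × Vmax = 0.02096 × 14.1 = 0.295 nM.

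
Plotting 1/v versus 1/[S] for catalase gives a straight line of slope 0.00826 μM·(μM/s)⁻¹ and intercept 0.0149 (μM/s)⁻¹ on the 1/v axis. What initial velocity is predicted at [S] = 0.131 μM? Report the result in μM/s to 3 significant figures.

The y-intercept is 1/Vmax, so Vmax = 1/0.0149 = 67.1 μM/s.
The slope is Km/Vmax, so Km = 0.00826 × 67.1 = 0.554 μM.
Then v = 67.1 × 0.131/(0.554 + 0.131) = 12.8 μM/s.

12.8 μM/s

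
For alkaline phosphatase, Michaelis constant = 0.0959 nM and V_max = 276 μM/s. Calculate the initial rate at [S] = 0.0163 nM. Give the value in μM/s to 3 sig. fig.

40.1 μM/s

v = Vmax·[S]/(Km + [S]) = 276 × 0.0163 / (0.0959 + 0.0163)
  = 4.499 / 0.1122 = 40.1 μM/s.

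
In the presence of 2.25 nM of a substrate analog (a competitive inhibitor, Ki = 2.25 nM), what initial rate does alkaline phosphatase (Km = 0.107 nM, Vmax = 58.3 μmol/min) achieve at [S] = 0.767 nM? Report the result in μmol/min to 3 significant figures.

With α = 1 + [I]/Ki = 1 + 2.25/2.25 = 2.000, the competitive rate law is v = Vmax[S] / (αKm + [S]).
v = 58.3×0.767 / (2.000×0.107 + 0.767) = 44.72/0.9810 = 45.6 μmol/min.

45.6 μmol/min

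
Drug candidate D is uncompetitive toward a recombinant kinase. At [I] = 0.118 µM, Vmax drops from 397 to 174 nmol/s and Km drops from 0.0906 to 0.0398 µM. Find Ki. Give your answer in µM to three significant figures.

0.0921 µM

Uncompetitive: Vmax,app = Vmax/α (and Km,app = Km/α) with α = 1 + [I]/Ki.
α = Vmax/Vmax,app = 397/174 = 2.282.
Ki = [I]/(α − 1) = 0.118/1.282 = 0.0921 µM.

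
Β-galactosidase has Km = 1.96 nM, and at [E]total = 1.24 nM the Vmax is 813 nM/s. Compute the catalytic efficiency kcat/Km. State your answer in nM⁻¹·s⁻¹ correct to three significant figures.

kcat = Vmax/[E]total = 813/1.24 = 656 s⁻¹.
kcat/Km = 656/1.96 = 335 nM⁻¹·s⁻¹.

335 nM⁻¹·s⁻¹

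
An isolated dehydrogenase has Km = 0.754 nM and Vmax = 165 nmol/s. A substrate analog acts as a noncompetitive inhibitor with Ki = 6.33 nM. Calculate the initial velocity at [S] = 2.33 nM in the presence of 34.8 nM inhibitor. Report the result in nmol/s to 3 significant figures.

19.2 nmol/s

α = 1 + [I]/Ki = 1 + 34.8/6.33 = 6.498.
For a noncompetitive inhibitor, Vmax is reduced to Vmax/α while Km is unchanged: Km,app = 0.754 nM, Vmax,app = 25.4 nmol/s.
v = Vmax,app·[S]/(Km,app + [S]) = 25.4 × 2.33/(0.754 + 2.33) = 19.2 nmol/s.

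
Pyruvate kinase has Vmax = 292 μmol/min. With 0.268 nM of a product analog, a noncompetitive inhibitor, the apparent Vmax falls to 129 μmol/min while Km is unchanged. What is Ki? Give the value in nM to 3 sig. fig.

0.212 nM

Noncompetitive: Vmax,app = Vmax/α with α = 1 + [I]/Ki.
α = Vmax/Vmax,app = 292/129 = 2.264.
Since α = 1 + [I]/Ki, [I]/Ki = 2.264 − 1 = 1.264 and Ki = 0.268/1.264 = 0.212 nM.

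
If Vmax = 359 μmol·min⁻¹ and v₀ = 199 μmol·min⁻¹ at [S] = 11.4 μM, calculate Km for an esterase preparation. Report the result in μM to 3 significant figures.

9.17 μM

From v = Vmax[S]/(Km+[S]), Km = [S](Vmax − v)/v.
Km = 11.4 × (359 − 199) / 199 = 1824/199 = 9.17 μM.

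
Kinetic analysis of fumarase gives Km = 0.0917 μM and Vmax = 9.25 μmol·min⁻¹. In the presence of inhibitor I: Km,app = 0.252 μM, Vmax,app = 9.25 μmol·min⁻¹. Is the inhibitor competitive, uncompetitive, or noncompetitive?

competitive

Km increases (0.0917 → 0.252 μM) while Vmax is unchanged — the hallmark of competitive inhibition.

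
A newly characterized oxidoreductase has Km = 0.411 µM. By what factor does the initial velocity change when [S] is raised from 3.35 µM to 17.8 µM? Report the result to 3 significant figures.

The fractional saturations are [S]/(Km+[S]) = 3.35/3.761 = 0.8907 and 17.8/18.21 = 0.9774.
v₂/v₁ is just their ratio: 0.9774/0.8907 = 1.10.

1.10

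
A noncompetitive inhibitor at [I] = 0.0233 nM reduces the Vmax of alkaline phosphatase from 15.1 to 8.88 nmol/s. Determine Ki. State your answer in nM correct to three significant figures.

Noncompetitive: Vmax,app = Vmax/α with α = 1 + [I]/Ki.
α = Vmax/Vmax,app = 15.1/8.88 = 1.700.
Ki = [I]/(α − 1) = 0.0233/0.7005 = 0.0333 nM.

0.0333 nM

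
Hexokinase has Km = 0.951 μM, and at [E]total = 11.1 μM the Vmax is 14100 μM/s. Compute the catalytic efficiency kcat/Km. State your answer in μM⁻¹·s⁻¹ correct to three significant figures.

kcat = Vmax/[E]total = 14100/11.1 = 1270 s⁻¹.
kcat/Km = 1270/0.951 = 1340 μM⁻¹·s⁻¹.

1340 μM⁻¹·s⁻¹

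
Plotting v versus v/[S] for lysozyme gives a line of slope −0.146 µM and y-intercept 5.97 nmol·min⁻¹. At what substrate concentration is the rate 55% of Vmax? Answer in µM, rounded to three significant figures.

The Eadie–Hofstee slope gives Km = 0.146 µM (slope = −Km).
v/Vmax = [S]/(Km+[S]) = 0.55 ⇒ [S] = Km·0.55/(1−0.55) = 0.146 × 1.222 = 0.178 µM.

0.178 µM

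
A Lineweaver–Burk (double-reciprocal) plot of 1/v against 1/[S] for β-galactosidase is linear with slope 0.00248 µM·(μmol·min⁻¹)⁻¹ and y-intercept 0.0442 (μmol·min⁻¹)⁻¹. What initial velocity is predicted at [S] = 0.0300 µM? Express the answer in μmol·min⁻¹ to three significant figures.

The y-intercept is 1/Vmax, so Vmax = 1/0.0442 = 22.6 μmol·min⁻¹.
The slope is Km/Vmax, so Km = 0.00248 × 22.6 = 0.0561 µM.
Then v = 22.6 × 0.0300/(0.0561 + 0.0300) = 7.88 μmol·min⁻¹.

7.88 μmol·min⁻¹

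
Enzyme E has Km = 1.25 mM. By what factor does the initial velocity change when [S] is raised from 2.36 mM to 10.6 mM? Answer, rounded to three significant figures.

1.37

Since Vmax cancels, v₂/v₁ = [S]₂(Km+[S]₁) / [S]₁(Km+[S]₂).
= 10.6×(1.25+2.36) / (2.36×(1.25+10.6)) = 38.27/27.97 = 1.37.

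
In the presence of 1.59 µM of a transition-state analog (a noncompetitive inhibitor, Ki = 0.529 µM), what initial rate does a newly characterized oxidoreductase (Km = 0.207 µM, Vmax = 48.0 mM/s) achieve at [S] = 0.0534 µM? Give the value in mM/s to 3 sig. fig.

2.46 mM/s

With α = 1 + [I]/Ki = 1 + 1.59/0.529 = 4.006, the noncompetitive rate law is v = (Vmax/α)·[S] / (Km + [S]).
v = (48.0/4.006)×0.0534 / (0.207 + 0.0534) = 0.6399/0.2604 = 2.46 mM/s.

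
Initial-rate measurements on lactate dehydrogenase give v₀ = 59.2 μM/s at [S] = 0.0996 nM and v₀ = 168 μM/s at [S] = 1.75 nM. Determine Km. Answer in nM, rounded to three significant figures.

From v = Vmax[S]/(Km+[S]), each point gives Vmax = v(Km+[S])/[S].
Equating: 59.2(Km+0.0996)/0.0996 = 168(Km+1.75)/1.75.
594.4·Km + 59.2 = 96.00·Km + 168, so (594.4 − 96.00)·Km = 168 − 59.2.
Km = 108.8/498.4 = 0.218 nM; then Vmax = 59.2(0.218+0.0996)/0.0996 = 189 μM/s.

0.218 nM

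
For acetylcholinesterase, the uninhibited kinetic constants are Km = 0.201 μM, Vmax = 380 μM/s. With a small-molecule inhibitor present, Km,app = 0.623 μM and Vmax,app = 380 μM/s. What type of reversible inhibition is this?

competitive

Km increases (0.201 → 0.623 μM) while Vmax is unchanged — the hallmark of competitive inhibition.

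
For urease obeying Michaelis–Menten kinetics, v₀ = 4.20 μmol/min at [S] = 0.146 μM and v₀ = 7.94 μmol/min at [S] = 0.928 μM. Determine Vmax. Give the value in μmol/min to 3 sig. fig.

9.52 μmol/min

In reciprocal form, 1/v = (Km/Vmax)·(1/[S]) + 1/Vmax. The two points give (1/[S], 1/v) = (6.849, 0.2381) and (1.078, 0.1259).
Slope = (0.2381 − 0.1259)/(6.849 − 1.078) = 0.01943; intercept = 0.2381 − 0.01943×6.849 = 0.1050.
Vmax = 1/intercept = 9.52 μmol/min; Km = slope × Vmax = 0.01943 × 9.52 = 0.185 μM.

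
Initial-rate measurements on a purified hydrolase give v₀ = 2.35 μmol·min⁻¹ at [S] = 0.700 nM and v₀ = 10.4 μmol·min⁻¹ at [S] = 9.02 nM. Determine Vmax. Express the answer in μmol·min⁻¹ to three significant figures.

14.6 μmol·min⁻¹

In reciprocal form, 1/v = (Km/Vmax)·(1/[S]) + 1/Vmax. The two points give (1/[S], 1/v) = (1.429, 0.4255) and (0.1109, 0.09615).
Slope = (0.4255 − 0.09615)/(1.429 − 0.1109) = 0.2500; intercept = 0.4255 − 0.2500×1.429 = 0.06844.
Vmax = 1/intercept = 14.6 μmol·min⁻¹; Km = slope × Vmax = 0.2500 × 14.6 = 3.65 nM.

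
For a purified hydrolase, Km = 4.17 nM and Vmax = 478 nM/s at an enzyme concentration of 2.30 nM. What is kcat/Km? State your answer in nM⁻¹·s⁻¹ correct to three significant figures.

kcat = Vmax/[E]total = 478/2.30 = 208 s⁻¹.
kcat/Km = 208/4.17 = 49.8 nM⁻¹·s⁻¹.

49.8 nM⁻¹·s⁻¹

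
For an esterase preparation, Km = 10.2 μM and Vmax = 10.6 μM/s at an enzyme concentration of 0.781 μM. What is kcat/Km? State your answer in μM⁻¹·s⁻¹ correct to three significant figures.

1.33 μM⁻¹·s⁻¹

kcat = Vmax/[E]total = 10.6/0.781 = 13.6 s⁻¹.
kcat/Km = 13.6/10.2 = 1.33 μM⁻¹·s⁻¹.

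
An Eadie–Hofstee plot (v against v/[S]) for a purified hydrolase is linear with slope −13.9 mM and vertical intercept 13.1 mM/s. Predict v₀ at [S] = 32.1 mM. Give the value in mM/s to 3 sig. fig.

9.14 mM/s

In the Eadie–Hofstee form v = Vmax − Km·(v/[S]), the slope is −Km and the intercept is Vmax, so Km = 13.9 mM and Vmax = 13.1 mM/s.
v = 13.1 × 32.1/(13.9 + 32.1) = 9.14 mM/s.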